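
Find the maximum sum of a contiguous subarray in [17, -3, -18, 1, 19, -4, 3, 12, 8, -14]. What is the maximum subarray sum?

Using Kadane's algorithm on [17, -3, -18, 1, 19, -4, 3, 12, 8, -14]:

Scanning through the array:
Position 1 (value -3): max_ending_here = 14, max_so_far = 17
Position 2 (value -18): max_ending_here = -4, max_so_far = 17
Position 3 (value 1): max_ending_here = 1, max_so_far = 17
Position 4 (value 19): max_ending_here = 20, max_so_far = 20
Position 5 (value -4): max_ending_here = 16, max_so_far = 20
Position 6 (value 3): max_ending_here = 19, max_so_far = 20
Position 7 (value 12): max_ending_here = 31, max_so_far = 31
Position 8 (value 8): max_ending_here = 39, max_so_far = 39
Position 9 (value -14): max_ending_here = 25, max_so_far = 39

Maximum subarray: [1, 19, -4, 3, 12, 8]
Maximum sum: 39

The maximum subarray is [1, 19, -4, 3, 12, 8] with sum 39. This subarray runs from index 3 to index 8.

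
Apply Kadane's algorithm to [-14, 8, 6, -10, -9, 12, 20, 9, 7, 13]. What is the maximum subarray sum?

Using Kadane's algorithm on [-14, 8, 6, -10, -9, 12, 20, 9, 7, 13]:

Scanning through the array:
Position 1 (value 8): max_ending_here = 8, max_so_far = 8
Position 2 (value 6): max_ending_here = 14, max_so_far = 14
Position 3 (value -10): max_ending_here = 4, max_so_far = 14
Position 4 (value -9): max_ending_here = -5, max_so_far = 14
Position 5 (value 12): max_ending_here = 12, max_so_far = 14
Position 6 (value 20): max_ending_here = 32, max_so_far = 32
Position 7 (value 9): max_ending_here = 41, max_so_far = 41
Position 8 (value 7): max_ending_here = 48, max_so_far = 48
Position 9 (value 13): max_ending_here = 61, max_so_far = 61

Maximum subarray: [12, 20, 9, 7, 13]
Maximum sum: 61

The maximum subarray is [12, 20, 9, 7, 13] with sum 61. This subarray runs from index 5 to index 9.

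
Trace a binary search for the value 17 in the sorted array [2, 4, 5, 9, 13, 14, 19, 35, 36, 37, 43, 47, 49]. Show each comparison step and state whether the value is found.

Binary search for 17 in [2, 4, 5, 9, 13, 14, 19, 35, 36, 37, 43, 47, 49]:

lo=0, hi=12, mid=6, arr[mid]=19 -> 19 > 17, search left half
lo=0, hi=5, mid=2, arr[mid]=5 -> 5 < 17, search right half
lo=3, hi=5, mid=4, arr[mid]=13 -> 13 < 17, search right half
lo=5, hi=5, mid=5, arr[mid]=14 -> 14 < 17, search right half
lo=6 > hi=5, target 17 not found

Binary search determines that 17 is not in the array after 4 comparisons. The search space was exhausted without finding the target.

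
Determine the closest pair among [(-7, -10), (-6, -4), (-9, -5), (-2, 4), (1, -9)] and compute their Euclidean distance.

Computing all pairwise distances among 5 points:

d((-7, -10), (-6, -4)) = 6.0828
d((-7, -10), (-9, -5)) = 5.3852
d((-7, -10), (-2, 4)) = 14.8661
d((-7, -10), (1, -9)) = 8.0623
d((-6, -4), (-9, -5)) = 3.1623 <-- minimum
d((-6, -4), (-2, 4)) = 8.9443
d((-6, -4), (1, -9)) = 8.6023
d((-9, -5), (-2, 4)) = 11.4018
d((-9, -5), (1, -9)) = 10.7703
d((-2, 4), (1, -9)) = 13.3417

Closest pair: (-6, -4) and (-9, -5) with distance 3.1623

The closest pair is (-6, -4) and (-9, -5) with Euclidean distance 3.1623. For 5 points, brute-force pairwise comparison is shown above. For large n, the divide-and-conquer algorithm (sort by x, recurse on halves, check the dividing strip) achieves O(n log n).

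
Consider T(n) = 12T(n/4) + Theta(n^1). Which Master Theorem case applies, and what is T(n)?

Master Theorem for T(n) = 12T(n/4) + O(n^1):

a = 12, b = 4, c = 1
log_b(a) = log_4(12) = 1.7925

Case 1: c = 1 < log_4(12) = 1.7925
T(n) = O(n^(log_4 12))

For T(n) = 12T(n/4) + O(n^1): log_4(12) = 1.7925. This is Case 1 of the Master Theorem (c < log_b(a), work dominated by leaves), giving O(n^(log_4 12)).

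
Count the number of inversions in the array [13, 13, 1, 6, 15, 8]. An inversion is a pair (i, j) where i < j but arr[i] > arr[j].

Finding inversions in [13, 13, 1, 6, 15, 8]:

(0, 2): arr[0]=13 > arr[2]=1
(0, 3): arr[0]=13 > arr[3]=6
(0, 5): arr[0]=13 > arr[5]=8
(1, 2): arr[1]=13 > arr[2]=1
(1, 3): arr[1]=13 > arr[3]=6
(1, 5): arr[1]=13 > arr[5]=8
(4, 5): arr[4]=15 > arr[5]=8

Total inversions: 7

The array has 7 inversion(s): (0,2), (0,3), (0,5), (1,2), (1,3), (1,5), (4,5). Each pair (i,j) satisfies i < j and arr[i] > arr[j].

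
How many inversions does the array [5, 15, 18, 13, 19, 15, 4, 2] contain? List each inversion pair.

Finding inversions in [5, 15, 18, 13, 19, 15, 4, 2]:

(0, 6): arr[0]=5 > arr[6]=4
(0, 7): arr[0]=5 > arr[7]=2
(1, 3): arr[1]=15 > arr[3]=13
(1, 6): arr[1]=15 > arr[6]=4
(1, 7): arr[1]=15 > arr[7]=2
(2, 3): arr[2]=18 > arr[3]=13
(2, 5): arr[2]=18 > arr[5]=15
(2, 6): arr[2]=18 > arr[6]=4
(2, 7): arr[2]=18 > arr[7]=2
(3, 6): arr[3]=13 > arr[6]=4
(3, 7): arr[3]=13 > arr[7]=2
(4, 5): arr[4]=19 > arr[5]=15
(4, 6): arr[4]=19 > arr[6]=4
(4, 7): arr[4]=19 > arr[7]=2
(5, 6): arr[5]=15 > arr[6]=4
(5, 7): arr[5]=15 > arr[7]=2
(6, 7): arr[6]=4 > arr[7]=2

Total inversions: 17

The array has 17 inversion(s): (0,6), (0,7), (1,3), (1,6), (1,7), (2,3), (2,5), (2,6), (2,7), (3,6), (3,7), (4,5), (4,6), (4,7), (5,6), (5,7), (6,7). Each pair (i,j) satisfies i < j and arr[i] > arr[j].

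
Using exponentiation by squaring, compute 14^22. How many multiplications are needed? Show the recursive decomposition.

Computing 14^22 by squaring (build up from 14^1; each line after the first costs one multiplication):

14^1 = 14
14^2 = (14^1)^2 = 14^2 = 196
14^4 = (14^2)^2 = 196^2 = 38416
14^5 = 14 * 14^4 = 14 * 38416 = 537824
14^10 = (14^5)^2 = 537824^2 = 289254654976
14^11 = 14 * 14^10 = 14 * 289254654976 = 4049565169664
14^22 = (14^11)^2 = 4049565169664^2 = 16398978063355821105872896

Result: 16398978063355821105872896
Multiplications needed: 6 (6 lines after 14^1)

14^22 = 16398978063355821105872896. Using exponentiation by squaring, this requires 6 multiplications. The key idea: if the exponent is even, square the half-power; if odd, multiply by the base once.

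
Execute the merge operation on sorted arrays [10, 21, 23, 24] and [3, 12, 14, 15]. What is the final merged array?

Merging process:

Compare 10 vs 3: take 3 from right. Merged: [3]
Compare 10 vs 12: take 10 from left. Merged: [3, 10]
Compare 21 vs 12: take 12 from right. Merged: [3, 10, 12]
Compare 21 vs 14: take 14 from right. Merged: [3, 10, 12, 14]
Compare 21 vs 15: take 15 from right. Merged: [3, 10, 12, 14, 15]
Append remaining from left: [21, 23, 24]. Merged: [3, 10, 12, 14, 15, 21, 23, 24]

Final merged array: [3, 10, 12, 14, 15, 21, 23, 24]
Total comparisons: 5

The merged array is [3, 10, 12, 14, 15, 21, 23, 24], requiring 5 comparisons. The merge step runs in O(n) time where n is the total number of elements.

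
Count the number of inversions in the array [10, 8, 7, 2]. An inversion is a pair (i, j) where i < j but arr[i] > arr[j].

Finding inversions in [10, 8, 7, 2]:

(0, 1): arr[0]=10 > arr[1]=8
(0, 2): arr[0]=10 > arr[2]=7
(0, 3): arr[0]=10 > arr[3]=2
(1, 2): arr[1]=8 > arr[2]=7
(1, 3): arr[1]=8 > arr[3]=2
(2, 3): arr[2]=7 > arr[3]=2

Total inversions: 6

The array has 6 inversion(s): (0,1), (0,2), (0,3), (1,2), (1,3), (2,3). Each pair (i,j) satisfies i < j and arr[i] > arr[j].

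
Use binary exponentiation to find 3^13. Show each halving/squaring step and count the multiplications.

Computing 3^13 by squaring (build up from 3^1; each line after the first costs one multiplication):

3^1 = 3
3^2 = (3^1)^2 = 3^2 = 9
3^3 = 3 * 3^2 = 3 * 9 = 27
3^6 = (3^3)^2 = 27^2 = 729
3^12 = (3^6)^2 = 729^2 = 531441
3^13 = 3 * 3^12 = 3 * 531441 = 1594323

Result: 1594323
Multiplications needed: 5 (5 lines after 3^1)

3^13 = 1594323. Using exponentiation by squaring, this requires 5 multiplications. The key idea: if the exponent is even, square the half-power; if odd, multiply by the base once.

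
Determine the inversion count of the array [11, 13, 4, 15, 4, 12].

Finding inversions in [11, 13, 4, 15, 4, 12]:

(0, 2): arr[0]=11 > arr[2]=4
(0, 4): arr[0]=11 > arr[4]=4
(1, 2): arr[1]=13 > arr[2]=4
(1, 4): arr[1]=13 > arr[4]=4
(1, 5): arr[1]=13 > arr[5]=12
(3, 4): arr[3]=15 > arr[4]=4
(3, 5): arr[3]=15 > arr[5]=12

Total inversions: 7

The array has 7 inversion(s): (0,2), (0,4), (1,2), (1,4), (1,5), (3,4), (3,5). Each pair (i,j) satisfies i < j and arr[i] > arr[j].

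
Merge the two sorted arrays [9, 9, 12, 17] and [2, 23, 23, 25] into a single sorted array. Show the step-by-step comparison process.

Merging process:

Compare 9 vs 2: take 2 from right. Merged: [2]
Compare 9 vs 23: take 9 from left. Merged: [2, 9]
Compare 9 vs 23: take 9 from left. Merged: [2, 9, 9]
Compare 12 vs 23: take 12 from left. Merged: [2, 9, 9, 12]
Compare 17 vs 23: take 17 from left. Merged: [2, 9, 9, 12, 17]
Append remaining from right: [23, 23, 25]. Merged: [2, 9, 9, 12, 17, 23, 23, 25]

Final merged array: [2, 9, 9, 12, 17, 23, 23, 25]
Total comparisons: 5

The merged array is [2, 9, 9, 12, 17, 23, 23, 25], requiring 5 comparisons. The merge step runs in O(n) time where n is the total number of elements.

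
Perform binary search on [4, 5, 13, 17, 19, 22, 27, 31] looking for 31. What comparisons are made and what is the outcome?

Binary search for 31 in [4, 5, 13, 17, 19, 22, 27, 31]:

lo=0, hi=7, mid=3, arr[mid]=17 -> 17 < 31, search right half
lo=4, hi=7, mid=5, arr[mid]=22 -> 22 < 31, search right half
lo=6, hi=7, mid=6, arr[mid]=27 -> 27 < 31, search right half
lo=7, hi=7, mid=7, arr[mid]=31 -> Found target at index 7!

Binary search finds 31 at index 7 after 4 comparisons. The search repeatedly halves the search space by comparing with the middle element.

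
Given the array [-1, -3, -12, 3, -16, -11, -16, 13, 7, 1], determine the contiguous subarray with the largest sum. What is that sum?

Using Kadane's algorithm on [-1, -3, -12, 3, -16, -11, -16, 13, 7, 1]:

Scanning through the array:
Position 1 (value -3): max_ending_here = -3, max_so_far = -1
Position 2 (value -12): max_ending_here = -12, max_so_far = -1
Position 3 (value 3): max_ending_here = 3, max_so_far = 3
Position 4 (value -16): max_ending_here = -13, max_so_far = 3
Position 5 (value -11): max_ending_here = -11, max_so_far = 3
Position 6 (value -16): max_ending_here = -16, max_so_far = 3
Position 7 (value 13): max_ending_here = 13, max_so_far = 13
Position 8 (value 7): max_ending_here = 20, max_so_far = 20
Position 9 (value 1): max_ending_here = 21, max_so_far = 21

Maximum subarray: [13, 7, 1]
Maximum sum: 21

The maximum subarray is [13, 7, 1] with sum 21. This subarray runs from index 7 to index 9.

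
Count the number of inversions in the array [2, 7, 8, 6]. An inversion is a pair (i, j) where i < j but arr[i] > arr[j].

Finding inversions in [2, 7, 8, 6]:

(1, 3): arr[1]=7 > arr[3]=6
(2, 3): arr[2]=8 > arr[3]=6

Total inversions: 2

The array has 2 inversion(s): (1,3), (2,3). Each pair (i,j) satisfies i < j and arr[i] > arr[j].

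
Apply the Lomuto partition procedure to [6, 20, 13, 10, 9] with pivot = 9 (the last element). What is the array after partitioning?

Lomuto partition with pivot = 9:

Initial array: [6, 20, 13, 10, 9]

arr[0]=6 <= 9: swap with position 0, array becomes [6, 20, 13, 10, 9]
arr[1]=20 > 9: no swap
arr[2]=13 > 9: no swap
arr[3]=10 > 9: no swap

Place pivot at position 1: [6, 9, 13, 10, 20]
Pivot position: 1

After partitioning with pivot 9, the array becomes [6, 9, 13, 10, 20]. The pivot is placed at index 1. All elements to the left of the pivot are <= 9, and all elements to the right are > 9.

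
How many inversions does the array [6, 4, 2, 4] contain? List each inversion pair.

Finding inversions in [6, 4, 2, 4]:

(0, 1): arr[0]=6 > arr[1]=4
(0, 2): arr[0]=6 > arr[2]=2
(0, 3): arr[0]=6 > arr[3]=4
(1, 2): arr[1]=4 > arr[2]=2

Total inversions: 4

The array has 4 inversion(s): (0,1), (0,2), (0,3), (1,2). Each pair (i,j) satisfies i < j and arr[i] > arr[j].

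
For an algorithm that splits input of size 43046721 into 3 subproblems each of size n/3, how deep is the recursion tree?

For divide and conquer with division factor 3:

Problem sizes at each level:
Level 0: 43046721
Level 1: 14348907
Level 2: 4782969
Level 3: 1594323
Level 4: 531441
Level 5: 177147
Level 6: 59049
Level 7: 19683
Level 8: 6561
Level 9: 2187
Level 10: 729
Level 11: 243
Level 12: 81
Level 13: 27
Level 14: 9
Level 15: 3
Level 16: 1

The root is level 0 and the size-1 base case is level 16 (the tree spans levels 0 through 16, i.e. 17 levels counting the root), so the depth is the number of divisions: log_3(43046721) = 16

The recursion tree depth is log_3(43046721) = 16. At each level, the problem size is divided by 3, so it takes 16 divisions to reduce to a base case of size 1. The algorithm makes 3 recursive calls at each level.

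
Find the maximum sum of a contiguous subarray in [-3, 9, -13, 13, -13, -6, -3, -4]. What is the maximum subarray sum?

Using Kadane's algorithm on [-3, 9, -13, 13, -13, -6, -3, -4]:

Scanning through the array:
Position 1 (value 9): max_ending_here = 9, max_so_far = 9
Position 2 (value -13): max_ending_here = -4, max_so_far = 9
Position 3 (value 13): max_ending_here = 13, max_so_far = 13
Position 4 (value -13): max_ending_here = 0, max_so_far = 13
Position 5 (value -6): max_ending_here = -6, max_so_far = 13
Position 6 (value -3): max_ending_here = -3, max_so_far = 13
Position 7 (value -4): max_ending_here = -4, max_so_far = 13

Maximum subarray: [13]
Maximum sum: 13

The maximum subarray is [13] with sum 13. This subarray runs from index 3 to index 3.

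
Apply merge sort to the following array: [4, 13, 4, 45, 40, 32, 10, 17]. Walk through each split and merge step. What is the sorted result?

Merge sort trace:

Split: [4, 13, 4, 45, 40, 32, 10, 17] -> [4, 13, 4, 45] and [40, 32, 10, 17]
  Split: [4, 13, 4, 45] -> [4, 13] and [4, 45]
    Split: [4, 13] -> [4] and [13]
    Merge: [4] + [13] -> [4, 13]
    Split: [4, 45] -> [4] and [45]
    Merge: [4] + [45] -> [4, 45]
  Merge: [4, 13] + [4, 45] -> [4, 4, 13, 45]
  Split: [40, 32, 10, 17] -> [40, 32] and [10, 17]
    Split: [40, 32] -> [40] and [32]
    Merge: [40] + [32] -> [32, 40]
    Split: [10, 17] -> [10] and [17]
    Merge: [10] + [17] -> [10, 17]
  Merge: [32, 40] + [10, 17] -> [10, 17, 32, 40]
Merge: [4, 4, 13, 45] + [10, 17, 32, 40] -> [4, 4, 10, 13, 17, 32, 40, 45]

Final sorted array: [4, 4, 10, 13, 17, 32, 40, 45]

The merge sort proceeds by recursively splitting the array and merging sorted halves.
After all merges, the sorted array is [4, 4, 10, 13, 17, 32, 40, 45].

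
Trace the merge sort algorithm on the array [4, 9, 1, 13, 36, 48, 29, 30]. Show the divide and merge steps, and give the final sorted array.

Merge sort trace:

Split: [4, 9, 1, 13, 36, 48, 29, 30] -> [4, 9, 1, 13] and [36, 48, 29, 30]
  Split: [4, 9, 1, 13] -> [4, 9] and [1, 13]
    Split: [4, 9] -> [4] and [9]
    Merge: [4] + [9] -> [4, 9]
    Split: [1, 13] -> [1] and [13]
    Merge: [1] + [13] -> [1, 13]
  Merge: [4, 9] + [1, 13] -> [1, 4, 9, 13]
  Split: [36, 48, 29, 30] -> [36, 48] and [29, 30]
    Split: [36, 48] -> [36] and [48]
    Merge: [36] + [48] -> [36, 48]
    Split: [29, 30] -> [29] and [30]
    Merge: [29] + [30] -> [29, 30]
  Merge: [36, 48] + [29, 30] -> [29, 30, 36, 48]
Merge: [1, 4, 9, 13] + [29, 30, 36, 48] -> [1, 4, 9, 13, 29, 30, 36, 48]

Final sorted array: [1, 4, 9, 13, 29, 30, 36, 48]

The merge sort proceeds by recursively splitting the array and merging sorted halves.
After all merges, the sorted array is [1, 4, 9, 13, 29, 30, 36, 48].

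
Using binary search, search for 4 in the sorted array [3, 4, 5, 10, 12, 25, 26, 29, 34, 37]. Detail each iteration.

Binary search for 4 in [3, 4, 5, 10, 12, 25, 26, 29, 34, 37]:

lo=0, hi=9, mid=4, arr[mid]=12 -> 12 > 4, search left half
lo=0, hi=3, mid=1, arr[mid]=4 -> Found target at index 1!

Binary search finds 4 at index 1 after 2 comparisons. The search repeatedly halves the search space by comparing with the middle element.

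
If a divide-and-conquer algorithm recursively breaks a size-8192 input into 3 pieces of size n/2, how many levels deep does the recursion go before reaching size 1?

For divide and conquer with division factor 2:

Problem sizes at each level:
Level 0: 8192
Level 1: 4096
Level 2: 2048
Level 3: 1024
Level 4: 512
Level 5: 256
Level 6: 128
Level 7: 64
Level 8: 32
Level 9: 16
Level 10: 8
Level 11: 4
Level 12: 2
Level 13: 1

The root is level 0 and the size-1 base case is level 13 (the tree spans levels 0 through 13, i.e. 14 levels counting the root), so the depth is the number of divisions: log_2(8192) = 13

The recursion tree depth is log_2(8192) = 13. At each level, the problem size is divided by 2, so it takes 13 divisions to reduce to a base case of size 1. The algorithm makes 3 recursive calls at each level.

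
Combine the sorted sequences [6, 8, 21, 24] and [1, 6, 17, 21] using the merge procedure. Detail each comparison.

Merging process:

Compare 6 vs 1: take 1 from right. Merged: [1]
Compare 6 vs 6: take 6 from left. Merged: [1, 6]
Compare 8 vs 6: take 6 from right. Merged: [1, 6, 6]
Compare 8 vs 17: take 8 from left. Merged: [1, 6, 6, 8]
Compare 21 vs 17: take 17 from right. Merged: [1, 6, 6, 8, 17]
Compare 21 vs 21: take 21 from left. Merged: [1, 6, 6, 8, 17, 21]
Compare 24 vs 21: take 21 from right. Merged: [1, 6, 6, 8, 17, 21, 21]
Append remaining from left: [24]. Merged: [1, 6, 6, 8, 17, 21, 21, 24]

Final merged array: [1, 6, 6, 8, 17, 21, 21, 24]
Total comparisons: 7

The merged array is [1, 6, 6, 8, 17, 21, 21, 24], requiring 7 comparisons. The merge step runs in O(n) time where n is the total number of elements.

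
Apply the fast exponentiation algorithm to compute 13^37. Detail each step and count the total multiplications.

Computing 13^37 by squaring (build up from 13^1; each line after the first costs one multiplication):

13^1 = 13
13^2 = (13^1)^2 = 13^2 = 169
13^4 = (13^2)^2 = 169^2 = 28561
13^8 = (13^4)^2 = 28561^2 = 815730721
13^9 = 13 * 13^8 = 13 * 815730721 = 10604499373
13^18 = (13^9)^2 = 10604499373^2 = 112455406951957393129
13^36 = (13^18)^2 = 112455406951957393129^2 = 12646218552730347184269489080961456410641
13^37 = 13 * 13^36 = 13 * 12646218552730347184269489080961456410641 = 164400841185494513395503358052498933338333

Result: 164400841185494513395503358052498933338333
Multiplications needed: 7 (7 lines after 13^1)

13^37 = 164400841185494513395503358052498933338333. Using exponentiation by squaring, this requires 7 multiplications. The key idea: if the exponent is even, square the half-power; if odd, multiply by the base once.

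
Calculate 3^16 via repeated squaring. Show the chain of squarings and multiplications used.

Computing 3^16 by squaring (build up from 3^1; each line after the first costs one multiplication):

3^1 = 3
3^2 = (3^1)^2 = 3^2 = 9
3^4 = (3^2)^2 = 9^2 = 81
3^8 = (3^4)^2 = 81^2 = 6561
3^16 = (3^8)^2 = 6561^2 = 43046721

Result: 43046721
Multiplications needed: 4 (4 lines after 3^1)

3^16 = 43046721. Using exponentiation by squaring, this requires 4 multiplications. The key idea: if the exponent is even, square the half-power; if odd, multiply by the base once.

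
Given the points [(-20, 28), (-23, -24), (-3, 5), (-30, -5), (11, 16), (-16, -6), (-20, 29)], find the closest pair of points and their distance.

Computing all pairwise distances among 7 points:

d((-20, 28), (-23, -24)) = 52.0865
d((-20, 28), (-3, 5)) = 28.6007
d((-20, 28), (-30, -5)) = 34.4819
d((-20, 28), (11, 16)) = 33.2415
d((-20, 28), (-16, -6)) = 34.2345
d((-20, 28), (-20, 29)) = 1.0 <-- minimum
d((-23, -24), (-3, 5)) = 35.2278
d((-23, -24), (-30, -5)) = 20.2485
d((-23, -24), (11, 16)) = 52.4976
d((-23, -24), (-16, -6)) = 19.3132
d((-23, -24), (-20, 29)) = 53.0848
d((-3, 5), (-30, -5)) = 28.7924
d((-3, 5), (11, 16)) = 17.8045
d((-3, 5), (-16, -6)) = 17.0294
d((-3, 5), (-20, 29)) = 29.4109
d((-30, -5), (11, 16)) = 46.0652
d((-30, -5), (-16, -6)) = 14.0357
d((-30, -5), (-20, 29)) = 35.4401
d((11, 16), (-16, -6)) = 34.8281
d((11, 16), (-20, 29)) = 33.6155
d((-16, -6), (-20, 29)) = 35.2278

Closest pair: (-20, 28) and (-20, 29) with distance 1.0

The closest pair is (-20, 28) and (-20, 29) with Euclidean distance 1.0. For 7 points, brute-force pairwise comparison is shown above. For large n, the divide-and-conquer algorithm (sort by x, recurse on halves, check the dividing strip) achieves O(n log n).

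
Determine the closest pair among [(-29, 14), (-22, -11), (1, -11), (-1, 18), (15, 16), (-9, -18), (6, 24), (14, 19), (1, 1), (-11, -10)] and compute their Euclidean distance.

Computing all pairwise distances among 10 points:

d((-29, 14), (-22, -11)) = 25.9615
d((-29, 14), (1, -11)) = 39.0512
d((-29, 14), (-1, 18)) = 28.2843
d((-29, 14), (15, 16)) = 44.0454
d((-29, 14), (-9, -18)) = 37.7359
d((-29, 14), (6, 24)) = 36.4005
d((-29, 14), (14, 19)) = 43.2897
d((-29, 14), (1, 1)) = 32.6956
d((-29, 14), (-11, -10)) = 30.0
d((-22, -11), (1, -11)) = 23.0
d((-22, -11), (-1, 18)) = 35.805
d((-22, -11), (15, 16)) = 45.8039
d((-22, -11), (-9, -18)) = 14.7648
d((-22, -11), (6, 24)) = 44.8219
d((-22, -11), (14, 19)) = 46.8615
d((-22, -11), (1, 1)) = 25.9422
d((-22, -11), (-11, -10)) = 11.0454
d((1, -11), (-1, 18)) = 29.0689
d((1, -11), (15, 16)) = 30.4138
d((1, -11), (-9, -18)) = 12.2066
d((1, -11), (6, 24)) = 35.3553
d((1, -11), (14, 19)) = 32.6956
d((1, -11), (1, 1)) = 12.0
d((1, -11), (-11, -10)) = 12.0416
d((-1, 18), (15, 16)) = 16.1245
d((-1, 18), (-9, -18)) = 36.8782
d((-1, 18), (6, 24)) = 9.2195
d((-1, 18), (14, 19)) = 15.0333
d((-1, 18), (1, 1)) = 17.1172
d((-1, 18), (-11, -10)) = 29.7321
d((15, 16), (-9, -18)) = 41.6173
d((15, 16), (6, 24)) = 12.0416
d((15, 16), (14, 19)) = 3.1623 <-- minimum
d((15, 16), (1, 1)) = 20.5183
d((15, 16), (-11, -10)) = 36.7696
d((-9, -18), (6, 24)) = 44.5982
d((-9, -18), (14, 19)) = 43.566
d((-9, -18), (1, 1)) = 21.4709
d((-9, -18), (-11, -10)) = 8.2462
d((6, 24), (14, 19)) = 9.434
d((6, 24), (1, 1)) = 23.5372
d((6, 24), (-11, -10)) = 38.0132
d((14, 19), (1, 1)) = 22.2036
d((14, 19), (-11, -10)) = 38.2884
d((1, 1), (-11, -10)) = 16.2788

Closest pair: (15, 16) and (14, 19) with distance 3.1623

The closest pair is (15, 16) and (14, 19) with Euclidean distance 3.1623. For 10 points, brute-force pairwise comparison is shown above. For large n, the divide-and-conquer algorithm (sort by x, recurse on halves, check the dividing strip) achieves O(n log n).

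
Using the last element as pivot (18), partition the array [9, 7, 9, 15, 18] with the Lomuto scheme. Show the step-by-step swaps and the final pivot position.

Lomuto partition with pivot = 18:

Initial array: [9, 7, 9, 15, 18]

arr[0]=9 <= 18: swap with position 0, array becomes [9, 7, 9, 15, 18]
arr[1]=7 <= 18: swap with position 1, array becomes [9, 7, 9, 15, 18]
arr[2]=9 <= 18: swap with position 2, array becomes [9, 7, 9, 15, 18]
arr[3]=15 <= 18: swap with position 3, array becomes [9, 7, 9, 15, 18]

Place pivot at position 4: [9, 7, 9, 15, 18]
Pivot position: 4

After partitioning with pivot 18, the array becomes [9, 7, 9, 15, 18]. The pivot is placed at index 4. All elements to the left of the pivot are <= 18, and all elements to the right are > 18.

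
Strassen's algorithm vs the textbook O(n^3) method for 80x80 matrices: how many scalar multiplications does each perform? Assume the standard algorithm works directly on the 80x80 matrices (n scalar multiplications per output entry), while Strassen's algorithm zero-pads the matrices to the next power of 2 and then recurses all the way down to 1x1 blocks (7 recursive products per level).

Matrix multiplication for 80x80 matrices:

Strassen's algorithm requires power-of-2 dimensions. Pad 80x80 to 128x128 (next power of 2).

Standard algorithm: 80^3 = 512000 multiplications
Strassen's algorithm: 7^(log2(128)) = 7^7 = 823543 multiplications
Difference: 512000 - 823543 = -311543 (Strassen uses MORE here due to padding overhead — for small or just-over-power-of-2 n, padding can outweigh the per-level savings)

Standard: 512000 multiplications (80^3). Strassen: 823543 multiplications (7^7, after padding to 128x128). Strassen reduces 8 recursive multiplications to 7 at each level.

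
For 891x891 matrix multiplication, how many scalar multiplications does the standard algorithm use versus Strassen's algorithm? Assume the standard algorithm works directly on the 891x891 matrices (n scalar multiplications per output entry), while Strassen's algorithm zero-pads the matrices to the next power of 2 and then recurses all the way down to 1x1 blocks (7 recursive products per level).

Matrix multiplication for 891x891 matrices:

Strassen's algorithm requires power-of-2 dimensions. Pad 891x891 to 1024x1024 (next power of 2).

Standard algorithm: 891^3 = 707347971 multiplications
Strassen's algorithm: 7^(log2(1024)) = 7^10 = 282475249 multiplications
Savings: 707347971 - 282475249 = 424872722 multiplications

Standard: 707347971 multiplications (891^3). Strassen: 282475249 multiplications (7^10, after padding to 1024x1024). Strassen reduces 8 recursive multiplications to 7 at each level.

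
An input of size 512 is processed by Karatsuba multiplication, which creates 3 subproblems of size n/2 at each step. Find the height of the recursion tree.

For divide and conquer with division factor 2:

Problem sizes at each level:
Level 0: 512
Level 1: 256
Level 2: 128
Level 3: 64
Level 4: 32
Level 5: 16
Level 6: 8
Level 7: 4
Level 8: 2
Level 9: 1

The root is level 0 and the size-1 base case is level 9 (the tree spans levels 0 through 9, i.e. 10 levels counting the root), so the depth is the number of divisions: log_2(512) = 9

The recursion tree depth is log_2(512) = 9. At each level, the problem size is divided by 2, so it takes 9 divisions to reduce to a base case of size 1. The algorithm makes 3 recursive calls at each level.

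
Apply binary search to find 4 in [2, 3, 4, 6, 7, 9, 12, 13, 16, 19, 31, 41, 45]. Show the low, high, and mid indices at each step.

Binary search for 4 in [2, 3, 4, 6, 7, 9, 12, 13, 16, 19, 31, 41, 45]:

lo=0, hi=12, mid=6, arr[mid]=12 -> 12 > 4, search left half
lo=0, hi=5, mid=2, arr[mid]=4 -> Found target at index 2!

Binary search finds 4 at index 2 after 2 comparisons. The search repeatedly halves the search space by comparing with the middle element.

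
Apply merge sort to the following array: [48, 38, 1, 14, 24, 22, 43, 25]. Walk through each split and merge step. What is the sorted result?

Merge sort trace:

Split: [48, 38, 1, 14, 24, 22, 43, 25] -> [48, 38, 1, 14] and [24, 22, 43, 25]
  Split: [48, 38, 1, 14] -> [48, 38] and [1, 14]
    Split: [48, 38] -> [48] and [38]
    Merge: [48] + [38] -> [38, 48]
    Split: [1, 14] -> [1] and [14]
    Merge: [1] + [14] -> [1, 14]
  Merge: [38, 48] + [1, 14] -> [1, 14, 38, 48]
  Split: [24, 22, 43, 25] -> [24, 22] and [43, 25]
    Split: [24, 22] -> [24] and [22]
    Merge: [24] + [22] -> [22, 24]
    Split: [43, 25] -> [43] and [25]
    Merge: [43] + [25] -> [25, 43]
  Merge: [22, 24] + [25, 43] -> [22, 24, 25, 43]
Merge: [1, 14, 38, 48] + [22, 24, 25, 43] -> [1, 14, 22, 24, 25, 38, 43, 48]

Final sorted array: [1, 14, 22, 24, 25, 38, 43, 48]

The merge sort proceeds by recursively splitting the array and merging sorted halves.
After all merges, the sorted array is [1, 14, 22, 24, 25, 38, 43, 48].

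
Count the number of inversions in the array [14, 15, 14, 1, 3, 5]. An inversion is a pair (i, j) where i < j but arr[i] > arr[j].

Finding inversions in [14, 15, 14, 1, 3, 5]:

(0, 3): arr[0]=14 > arr[3]=1
(0, 4): arr[0]=14 > arr[4]=3
(0, 5): arr[0]=14 > arr[5]=5
(1, 2): arr[1]=15 > arr[2]=14
(1, 3): arr[1]=15 > arr[3]=1
(1, 4): arr[1]=15 > arr[4]=3
(1, 5): arr[1]=15 > arr[5]=5
(2, 3): arr[2]=14 > arr[3]=1
(2, 4): arr[2]=14 > arr[4]=3
(2, 5): arr[2]=14 > arr[5]=5

Total inversions: 10

The array has 10 inversion(s): (0,3), (0,4), (0,5), (1,2), (1,3), (1,4), (1,5), (2,3), (2,4), (2,5). Each pair (i,j) satisfies i < j and arr[i] > arr[j].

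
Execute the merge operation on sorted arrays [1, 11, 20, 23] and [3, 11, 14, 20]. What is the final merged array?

Merging process:

Compare 1 vs 3: take 1 from left. Merged: [1]
Compare 11 vs 3: take 3 from right. Merged: [1, 3]
Compare 11 vs 11: take 11 from left. Merged: [1, 3, 11]
Compare 20 vs 11: take 11 from right. Merged: [1, 3, 11, 11]
Compare 20 vs 14: take 14 from right. Merged: [1, 3, 11, 11, 14]
Compare 20 vs 20: take 20 from left. Merged: [1, 3, 11, 11, 14, 20]
Compare 23 vs 20: take 20 from right. Merged: [1, 3, 11, 11, 14, 20, 20]
Append remaining from left: [23]. Merged: [1, 3, 11, 11, 14, 20, 20, 23]

Final merged array: [1, 3, 11, 11, 14, 20, 20, 23]
Total comparisons: 7

The merged array is [1, 3, 11, 11, 14, 20, 20, 23], requiring 7 comparisons. The merge step runs in O(n) time where n is the total number of elements.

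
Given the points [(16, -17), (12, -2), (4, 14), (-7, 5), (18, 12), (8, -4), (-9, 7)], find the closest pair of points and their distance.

Computing all pairwise distances among 7 points:

d((16, -17), (12, -2)) = 15.5242
d((16, -17), (4, 14)) = 33.2415
d((16, -17), (-7, 5)) = 31.8277
d((16, -17), (18, 12)) = 29.0689
d((16, -17), (8, -4)) = 15.2643
d((16, -17), (-9, 7)) = 34.6554
d((12, -2), (4, 14)) = 17.8885
d((12, -2), (-7, 5)) = 20.2485
d((12, -2), (18, 12)) = 15.2315
d((12, -2), (8, -4)) = 4.4721
d((12, -2), (-9, 7)) = 22.8473
d((4, 14), (-7, 5)) = 14.2127
d((4, 14), (18, 12)) = 14.1421
d((4, 14), (8, -4)) = 18.4391
d((4, 14), (-9, 7)) = 14.7648
d((-7, 5), (18, 12)) = 25.9615
d((-7, 5), (8, -4)) = 17.4929
d((-7, 5), (-9, 7)) = 2.8284 <-- minimum
d((18, 12), (8, -4)) = 18.868
d((18, 12), (-9, 7)) = 27.4591
d((8, -4), (-9, 7)) = 20.2485

Closest pair: (-7, 5) and (-9, 7) with distance 2.8284

The closest pair is (-7, 5) and (-9, 7) with Euclidean distance 2.8284. For 7 points, brute-force pairwise comparison is shown above. For large n, the divide-and-conquer algorithm (sort by x, recurse on halves, check the dividing strip) achieves O(n log n).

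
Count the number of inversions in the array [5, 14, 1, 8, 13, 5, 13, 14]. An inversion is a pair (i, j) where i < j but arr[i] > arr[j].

Finding inversions in [5, 14, 1, 8, 13, 5, 13, 14]:

(0, 2): arr[0]=5 > arr[2]=1
(1, 2): arr[1]=14 > arr[2]=1
(1, 3): arr[1]=14 > arr[3]=8
(1, 4): arr[1]=14 > arr[4]=13
(1, 5): arr[1]=14 > arr[5]=5
(1, 6): arr[1]=14 > arr[6]=13
(3, 5): arr[3]=8 > arr[5]=5
(4, 5): arr[4]=13 > arr[5]=5

Total inversions: 8

The array has 8 inversion(s): (0,2), (1,2), (1,3), (1,4), (1,5), (1,6), (3,5), (4,5). Each pair (i,j) satisfies i < j and arr[i] > arr[j].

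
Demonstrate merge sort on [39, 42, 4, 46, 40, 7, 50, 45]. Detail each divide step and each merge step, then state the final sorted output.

Merge sort trace:

Split: [39, 42, 4, 46, 40, 7, 50, 45] -> [39, 42, 4, 46] and [40, 7, 50, 45]
  Split: [39, 42, 4, 46] -> [39, 42] and [4, 46]
    Split: [39, 42] -> [39] and [42]
    Merge: [39] + [42] -> [39, 42]
    Split: [4, 46] -> [4] and [46]
    Merge: [4] + [46] -> [4, 46]
  Merge: [39, 42] + [4, 46] -> [4, 39, 42, 46]
  Split: [40, 7, 50, 45] -> [40, 7] and [50, 45]
    Split: [40, 7] -> [40] and [7]
    Merge: [40] + [7] -> [7, 40]
    Split: [50, 45] -> [50] and [45]
    Merge: [50] + [45] -> [45, 50]
  Merge: [7, 40] + [45, 50] -> [7, 40, 45, 50]
Merge: [4, 39, 42, 46] + [7, 40, 45, 50] -> [4, 7, 39, 40, 42, 45, 46, 50]

Final sorted array: [4, 7, 39, 40, 42, 45, 46, 50]

The merge sort proceeds by recursively splitting the array and merging sorted halves.
After all merges, the sorted array is [4, 7, 39, 40, 42, 45, 46, 50].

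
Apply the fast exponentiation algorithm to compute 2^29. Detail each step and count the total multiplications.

Computing 2^29 by squaring (build up from 2^1; each line after the first costs one multiplication):

2^1 = 2
2^2 = (2^1)^2 = 2^2 = 4
2^3 = 2 * 2^2 = 2 * 4 = 8
2^6 = (2^3)^2 = 8^2 = 64
2^7 = 2 * 2^6 = 2 * 64 = 128
2^14 = (2^7)^2 = 128^2 = 16384
2^28 = (2^14)^2 = 16384^2 = 268435456
2^29 = 2 * 2^28 = 2 * 268435456 = 536870912

Result: 536870912
Multiplications needed: 7 (7 lines after 2^1)

2^29 = 536870912. Using exponentiation by squaring, this requires 7 multiplications. The key idea: if the exponent is even, square the half-power; if odd, multiply by the base once.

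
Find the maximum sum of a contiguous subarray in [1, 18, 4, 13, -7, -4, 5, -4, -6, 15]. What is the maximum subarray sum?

Using Kadane's algorithm on [1, 18, 4, 13, -7, -4, 5, -4, -6, 15]:

Scanning through the array:
Position 1 (value 18): max_ending_here = 19, max_so_far = 19
Position 2 (value 4): max_ending_here = 23, max_so_far = 23
Position 3 (value 13): max_ending_here = 36, max_so_far = 36
Position 4 (value -7): max_ending_here = 29, max_so_far = 36
Position 5 (value -4): max_ending_here = 25, max_so_far = 36
Position 6 (value 5): max_ending_here = 30, max_so_far = 36
Position 7 (value -4): max_ending_here = 26, max_so_far = 36
Position 8 (value -6): max_ending_here = 20, max_so_far = 36
Position 9 (value 15): max_ending_here = 35, max_so_far = 36

Maximum subarray: [1, 18, 4, 13]
Maximum sum: 36

The maximum subarray is [1, 18, 4, 13] with sum 36. This subarray runs from index 0 to index 3.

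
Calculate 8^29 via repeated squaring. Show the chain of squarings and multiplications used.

Computing 8^29 by squaring (build up from 8^1; each line after the first costs one multiplication):

8^1 = 8
8^2 = (8^1)^2 = 8^2 = 64
8^3 = 8 * 8^2 = 8 * 64 = 512
8^6 = (8^3)^2 = 512^2 = 262144
8^7 = 8 * 8^6 = 8 * 262144 = 2097152
8^14 = (8^7)^2 = 2097152^2 = 4398046511104
8^28 = (8^14)^2 = 4398046511104^2 = 19342813113834066795298816
8^29 = 8 * 8^28 = 8 * 19342813113834066795298816 = 154742504910672534362390528

Result: 154742504910672534362390528
Multiplications needed: 7 (7 lines after 8^1)

8^29 = 154742504910672534362390528. Using exponentiation by squaring, this requires 7 multiplications. The key idea: if the exponent is even, square the half-power; if odd, multiply by the base once.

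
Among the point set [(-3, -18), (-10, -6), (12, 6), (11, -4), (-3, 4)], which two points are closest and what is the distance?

Computing all pairwise distances among 5 points:

d((-3, -18), (-10, -6)) = 13.8924
d((-3, -18), (12, 6)) = 28.3019
d((-3, -18), (11, -4)) = 19.799
d((-3, -18), (-3, 4)) = 22.0
d((-10, -6), (12, 6)) = 25.0599
d((-10, -6), (11, -4)) = 21.095
d((-10, -6), (-3, 4)) = 12.2066
d((12, 6), (11, -4)) = 10.0499 <-- minimum
d((12, 6), (-3, 4)) = 15.1327
d((11, -4), (-3, 4)) = 16.1245

Closest pair: (12, 6) and (11, -4) with distance 10.0499

The closest pair is (12, 6) and (11, -4) with Euclidean distance 10.0499. For 5 points, brute-force pairwise comparison is shown above. For large n, the divide-and-conquer algorithm (sort by x, recurse on halves, check the dividing strip) achieves O(n log n).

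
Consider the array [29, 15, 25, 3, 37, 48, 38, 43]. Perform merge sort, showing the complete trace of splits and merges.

Merge sort trace:

Split: [29, 15, 25, 3, 37, 48, 38, 43] -> [29, 15, 25, 3] and [37, 48, 38, 43]
  Split: [29, 15, 25, 3] -> [29, 15] and [25, 3]
    Split: [29, 15] -> [29] and [15]
    Merge: [29] + [15] -> [15, 29]
    Split: [25, 3] -> [25] and [3]
    Merge: [25] + [3] -> [3, 25]
  Merge: [15, 29] + [3, 25] -> [3, 15, 25, 29]
  Split: [37, 48, 38, 43] -> [37, 48] and [38, 43]
    Split: [37, 48] -> [37] and [48]
    Merge: [37] + [48] -> [37, 48]
    Split: [38, 43] -> [38] and [43]
    Merge: [38] + [43] -> [38, 43]
  Merge: [37, 48] + [38, 43] -> [37, 38, 43, 48]
Merge: [3, 15, 25, 29] + [37, 38, 43, 48] -> [3, 15, 25, 29, 37, 38, 43, 48]

Final sorted array: [3, 15, 25, 29, 37, 38, 43, 48]

The merge sort proceeds by recursively splitting the array and merging sorted halves.
After all merges, the sorted array is [3, 15, 25, 29, 37, 38, 43, 48].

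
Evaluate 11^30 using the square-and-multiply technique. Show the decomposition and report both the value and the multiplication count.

Computing 11^30 by squaring (build up from 11^1; each line after the first costs one multiplication):

11^1 = 11
11^2 = (11^1)^2 = 11^2 = 121
11^3 = 11 * 11^2 = 11 * 121 = 1331
11^6 = (11^3)^2 = 1331^2 = 1771561
11^7 = 11 * 11^6 = 11 * 1771561 = 19487171
11^14 = (11^7)^2 = 19487171^2 = 379749833583241
11^15 = 11 * 11^14 = 11 * 379749833583241 = 4177248169415651
11^30 = (11^15)^2 = 4177248169415651^2 = 17449402268886407318558803753801

Result: 17449402268886407318558803753801
Multiplications needed: 7 (7 lines after 11^1)

11^30 = 17449402268886407318558803753801. Using exponentiation by squaring, this requires 7 multiplications. The key idea: if the exponent is even, square the half-power; if odd, multiply by the base once.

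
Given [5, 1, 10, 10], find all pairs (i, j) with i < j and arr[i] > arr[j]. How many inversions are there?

Finding inversions in [5, 1, 10, 10]:

(0, 1): arr[0]=5 > arr[1]=1

Total inversions: 1

The array has 1 inversion(s): (0,1). Each pair (i,j) satisfies i < j and arr[i] > arr[j].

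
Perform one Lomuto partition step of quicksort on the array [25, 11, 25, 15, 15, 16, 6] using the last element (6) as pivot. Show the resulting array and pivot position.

Lomuto partition with pivot = 6:

Initial array: [25, 11, 25, 15, 15, 16, 6]

arr[0]=25 > 6: no swap
arr[1]=11 > 6: no swap
arr[2]=25 > 6: no swap
arr[3]=15 > 6: no swap
arr[4]=15 > 6: no swap
arr[5]=16 > 6: no swap

Place pivot at position 0: [6, 11, 25, 15, 15, 16, 25]
Pivot position: 0

After partitioning with pivot 6, the array becomes [6, 11, 25, 15, 15, 16, 25]. The pivot is placed at index 0. All elements to the left of the pivot are <= 6, and all elements to the right are > 6.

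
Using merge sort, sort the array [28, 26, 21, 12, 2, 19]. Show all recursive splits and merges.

Merge sort trace:

Split: [28, 26, 21, 12, 2, 19] -> [28, 26, 21] and [12, 2, 19]
  Split: [28, 26, 21] -> [28] and [26, 21]
    Split: [26, 21] -> [26] and [21]
    Merge: [26] + [21] -> [21, 26]
  Merge: [28] + [21, 26] -> [21, 26, 28]
  Split: [12, 2, 19] -> [12] and [2, 19]
    Split: [2, 19] -> [2] and [19]
    Merge: [2] + [19] -> [2, 19]
  Merge: [12] + [2, 19] -> [2, 12, 19]
Merge: [21, 26, 28] + [2, 12, 19] -> [2, 12, 19, 21, 26, 28]

Final sorted array: [2, 12, 19, 21, 26, 28]

The merge sort proceeds by recursively splitting the array and merging sorted halves.
After all merges, the sorted array is [2, 12, 19, 21, 26, 28].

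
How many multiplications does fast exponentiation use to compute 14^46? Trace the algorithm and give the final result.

Computing 14^46 by squaring (build up from 14^1; each line after the first costs one multiplication):

14^1 = 14
14^2 = (14^1)^2 = 14^2 = 196
14^4 = (14^2)^2 = 196^2 = 38416
14^5 = 14 * 14^4 = 14 * 38416 = 537824
14^10 = (14^5)^2 = 537824^2 = 289254654976
14^11 = 14 * 14^10 = 14 * 289254654976 = 4049565169664
14^22 = (14^11)^2 = 4049565169664^2 = 16398978063355821105872896
14^23 = 14 * 14^22 = 14 * 16398978063355821105872896 = 229585692886981495482220544
14^46 = (14^23)^2 = 229585692886981495482220544^2 = 52709590378395385649697127909589319306203213055655936

Result: 52709590378395385649697127909589319306203213055655936
Multiplications needed: 8 (8 lines after 14^1)

14^46 = 52709590378395385649697127909589319306203213055655936. Using exponentiation by squaring, this requires 8 multiplications. The key idea: if the exponent is even, square the half-power; if odd, multiply by the base once.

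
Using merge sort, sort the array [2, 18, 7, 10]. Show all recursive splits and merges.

Merge sort trace:

Split: [2, 18, 7, 10] -> [2, 18] and [7, 10]
  Split: [2, 18] -> [2] and [18]
  Merge: [2] + [18] -> [2, 18]
  Split: [7, 10] -> [7] and [10]
  Merge: [7] + [10] -> [7, 10]
Merge: [2, 18] + [7, 10] -> [2, 7, 10, 18]

Final sorted array: [2, 7, 10, 18]

The merge sort proceeds by recursively splitting the array and merging sorted halves.
After all merges, the sorted array is [2, 7, 10, 18].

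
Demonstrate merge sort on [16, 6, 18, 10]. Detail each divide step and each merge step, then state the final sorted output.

Merge sort trace:

Split: [16, 6, 18, 10] -> [16, 6] and [18, 10]
  Split: [16, 6] -> [16] and [6]
  Merge: [16] + [6] -> [6, 16]
  Split: [18, 10] -> [18] and [10]
  Merge: [18] + [10] -> [10, 18]
Merge: [6, 16] + [10, 18] -> [6, 10, 16, 18]

Final sorted array: [6, 10, 16, 18]

The merge sort proceeds by recursively splitting the array and merging sorted halves.
After all merges, the sorted array is [6, 10, 16, 18].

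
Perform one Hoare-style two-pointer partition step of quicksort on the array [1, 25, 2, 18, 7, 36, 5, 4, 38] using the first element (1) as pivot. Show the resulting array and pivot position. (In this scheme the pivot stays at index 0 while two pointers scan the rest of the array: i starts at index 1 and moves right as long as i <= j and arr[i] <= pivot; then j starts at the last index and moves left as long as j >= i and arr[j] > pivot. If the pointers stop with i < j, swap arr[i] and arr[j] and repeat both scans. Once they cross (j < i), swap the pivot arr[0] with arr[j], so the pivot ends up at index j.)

Hoare-style two-pointer partition with pivot = 1:

Initial array: [1, 25, 2, 18, 7, 36, 5, 4, 38]

Pointers start at i = 1, j = 8.
i ends at 1, j ends at 0: the pointers have crossed (j < i), so scanning stops.

j = 0, so swapping arr[0] with arr[j] leaves the pivot at position 0: [1, 25, 2, 18, 7, 36, 5, 4, 38]
Pivot position: 0

After partitioning with pivot 1, the array becomes [1, 25, 2, 18, 7, 36, 5, 4, 38]. The pivot is placed at index 0. All elements to the left of the pivot are <= 1, and all elements to the right are > 1.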